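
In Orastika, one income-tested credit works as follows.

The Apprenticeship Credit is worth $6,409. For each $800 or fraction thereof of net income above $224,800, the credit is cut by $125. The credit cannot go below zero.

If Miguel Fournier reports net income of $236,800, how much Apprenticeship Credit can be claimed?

Apprenticeship Credit: income exceeds $224,800 by $12,000, which is 15 full-or-partial $800 increments; reduction = 15 × $125 = $1,875, leaving $4,534.

$4,534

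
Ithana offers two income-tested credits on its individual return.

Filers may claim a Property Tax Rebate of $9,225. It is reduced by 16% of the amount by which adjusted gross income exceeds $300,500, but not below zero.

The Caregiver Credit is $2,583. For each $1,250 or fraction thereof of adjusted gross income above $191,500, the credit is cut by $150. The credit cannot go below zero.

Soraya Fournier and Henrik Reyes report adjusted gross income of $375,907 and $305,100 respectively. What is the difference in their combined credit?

Soraya ($375,907): Property Tax Rebate: 16% of the $75,407 excess over $300,500 is $12,065.12 ≥ base, so the credit is $0. Caregiver Credit: income exceeds $191,500 by $184,407 → 148 increments × $150 = $22,200 ≥ base, so the credit is $0. total $0 + $0 = $0
Henrik ($305,100): Property Tax Rebate: 16% of the $4,600 excess over $300,500 is $736; credit = $9,225 − $736 = $8,489. Caregiver Credit: income exceeds $191,500 by $113,600 → 91 increments × $150 = $13,650 ≥ base, so the credit is $0. total $8,489 + $0 = $8,489
Difference: |$0 − $8,489| = $8,489.

$8,489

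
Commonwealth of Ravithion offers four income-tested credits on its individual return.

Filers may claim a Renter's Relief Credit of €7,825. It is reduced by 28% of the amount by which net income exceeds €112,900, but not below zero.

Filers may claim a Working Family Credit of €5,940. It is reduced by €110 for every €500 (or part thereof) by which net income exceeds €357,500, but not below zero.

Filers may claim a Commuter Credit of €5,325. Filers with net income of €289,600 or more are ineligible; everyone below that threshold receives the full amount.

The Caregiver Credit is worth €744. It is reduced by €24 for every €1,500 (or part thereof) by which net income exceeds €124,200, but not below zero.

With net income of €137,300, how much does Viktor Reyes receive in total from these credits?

€12,786

Renter's Relief Credit: 28% of the €24,400 excess over €112,900 is €6,832; credit = €7,825 − €6,832 = €993.
Working Family Credit: €137,300 is at or below the €357,500 threshold, so the full €5,940 applies.
Commuter Credit: €137,300 is below the €289,600 cutoff, so the full €5,325 applies.
Caregiver Credit: income exceeds €124,200 by €13,100, which is 9 full-or-partial €1,500 increments; reduction = 9 × €24 = €216, leaving €528.
Total: €993 + €5,940 + €5,325 + €528 = €12,786.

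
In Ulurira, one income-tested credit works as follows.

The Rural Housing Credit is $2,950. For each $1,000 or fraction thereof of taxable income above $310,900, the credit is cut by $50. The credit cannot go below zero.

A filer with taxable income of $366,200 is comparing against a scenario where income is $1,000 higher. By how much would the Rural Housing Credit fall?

$50

At $366,200 — income exceeds $310,900 by $55,300, which is 56 full-or-partial $1,000 increments; reduction = 56 × $50 = $2,800, leaving $150.
At $367,200 — income exceeds $310,900 by $56,300, which is 57 full-or-partial $1,000 increments; reduction = 57 × $50 = $2,850, leaving $100.
Lost: $150 − $100 = $50.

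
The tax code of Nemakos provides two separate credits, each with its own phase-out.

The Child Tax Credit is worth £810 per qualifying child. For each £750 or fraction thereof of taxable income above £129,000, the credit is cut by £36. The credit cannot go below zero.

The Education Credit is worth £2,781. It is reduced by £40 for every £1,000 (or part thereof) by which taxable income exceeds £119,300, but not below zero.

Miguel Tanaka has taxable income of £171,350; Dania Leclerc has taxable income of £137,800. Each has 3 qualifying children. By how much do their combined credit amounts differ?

£2,980

Miguel (£171,350): Child Tax Credit: base = 3 × £810 = £2,430. income exceeds £129,000 by £42,350, which is 57 full-or-partial £750 increments; reduction = 57 × £36 = £2,052, leaving £378. Education Credit: income exceeds £119,300 by £52,050, which is 53 full-or-partial £1,000 increments; reduction = 53 × £40 = £2,120, leaving £661. total £378 + £661 = £1,039
Dania (£137,800): Child Tax Credit: base = 3 × £810 = £2,430. income exceeds £129,000 by £8,800, which is 12 full-or-partial £750 increments; reduction = 12 × £36 = £432, leaving £1,998. Education Credit: income exceeds £119,300 by £18,500, which is 19 full-or-partial £1,000 increments; reduction = 19 × £40 = £760, leaving £2,021. total £1,998 + £2,021 = £4,019
Difference: |£1,039 − £4,019| = £2,980.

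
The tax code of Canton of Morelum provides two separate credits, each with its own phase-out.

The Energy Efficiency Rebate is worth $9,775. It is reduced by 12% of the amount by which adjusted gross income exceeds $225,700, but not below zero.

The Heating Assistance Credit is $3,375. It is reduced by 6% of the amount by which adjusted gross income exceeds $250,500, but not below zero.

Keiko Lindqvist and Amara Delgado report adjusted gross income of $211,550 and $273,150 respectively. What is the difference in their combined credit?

Keiko ($211,550): Energy Efficiency Rebate: $211,550 is at or below the $225,700 threshold, so the full $9,775 applies. Heating Assistance Credit: $211,550 is at or below the $250,500 threshold, so the full $3,375 applies. total $9,775 + $3,375 = $13,150
Amara ($273,150): Energy Efficiency Rebate: 12% of the $47,450 excess over $225,700 is $5,694; credit = $9,775 − $5,694 = $4,081. Heating Assistance Credit: 6% of the $22,650 excess over $250,500 is $1,359; credit = $3,375 − $1,359 = $2,016. total $4,081 + $2,016 = $6,097
Difference: |$13,150 − $6,097| = $7,053.

$7,053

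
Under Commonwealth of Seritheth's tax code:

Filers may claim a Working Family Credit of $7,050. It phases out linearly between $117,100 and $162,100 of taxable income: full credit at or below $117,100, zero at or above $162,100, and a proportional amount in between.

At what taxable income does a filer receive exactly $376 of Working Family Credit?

$376 is 376/7,050 of the full $7,050, so 6,674/7,050 of the $45,000 range has been used: income = $117,100 + $45,000 × 6,674/7,050 = $159,700.

$159,700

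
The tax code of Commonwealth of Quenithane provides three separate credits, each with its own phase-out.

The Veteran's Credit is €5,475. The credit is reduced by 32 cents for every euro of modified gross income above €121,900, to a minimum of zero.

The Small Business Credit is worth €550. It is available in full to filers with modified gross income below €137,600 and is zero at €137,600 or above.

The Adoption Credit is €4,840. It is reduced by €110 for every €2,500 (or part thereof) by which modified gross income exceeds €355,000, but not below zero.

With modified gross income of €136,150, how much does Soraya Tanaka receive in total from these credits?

€6,305

Veteran's Credit: 32% of the €14,250 excess over €121,900 is €4,560; credit = €5,475 − €4,560 = €915.
Small Business Credit: €136,150 is below the €137,600 cutoff, so the full €550 applies.
Adoption Credit: €136,150 is at or below the €355,000 threshold, so the full €4,840 applies.
Total: €915 + €550 + €4,840 = €6,305.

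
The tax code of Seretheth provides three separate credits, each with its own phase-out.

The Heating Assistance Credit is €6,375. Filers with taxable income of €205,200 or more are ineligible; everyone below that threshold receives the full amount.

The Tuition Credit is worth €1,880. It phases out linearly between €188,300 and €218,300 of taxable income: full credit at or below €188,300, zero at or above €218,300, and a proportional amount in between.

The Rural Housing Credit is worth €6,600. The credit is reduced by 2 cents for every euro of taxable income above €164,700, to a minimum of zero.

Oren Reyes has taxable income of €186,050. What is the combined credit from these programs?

€14,428

Heating Assistance Credit: €186,050 is below the €205,200 cutoff, so the full €6,375 applies.
Tuition Credit: €186,050 is at or below the €188,300 threshold, so the full €1,880 applies.
Rural Housing Credit: 2% of the €21,350 excess over €164,700 is €427; credit = €6,600 − €427 = €6,173.
Total: €6,375 + €1,880 + €6,173 = €14,428.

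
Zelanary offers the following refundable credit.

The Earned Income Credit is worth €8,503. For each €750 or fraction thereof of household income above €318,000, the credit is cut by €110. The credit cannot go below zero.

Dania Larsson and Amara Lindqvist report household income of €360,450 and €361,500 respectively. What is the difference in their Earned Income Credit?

Dania (€360,450): Earned Income Credit: income exceeds €318,000 by €42,450, which is 57 full-or-partial €750 increments; reduction = 57 × €110 = €6,270, leaving €2,233.
Amara (€361,500): Earned Income Credit: income exceeds €318,000 by €43,500, which is 58 full-or-partial €750 increments; reduction = 58 × €110 = €6,380, leaving €2,123.
Difference: |€2,233 − €2,123| = €110.

€110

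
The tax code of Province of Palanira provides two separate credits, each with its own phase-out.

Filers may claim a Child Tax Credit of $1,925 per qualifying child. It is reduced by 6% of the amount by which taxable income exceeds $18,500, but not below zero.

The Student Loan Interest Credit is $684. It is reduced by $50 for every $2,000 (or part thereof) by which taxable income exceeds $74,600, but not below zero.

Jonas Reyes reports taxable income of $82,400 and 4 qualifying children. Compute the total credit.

$4,350

Child Tax Credit: base = 4 × $1,925 = $7,700. 6% of the $63,900 excess over $18,500 is $3,834; credit = $7,700 − $3,834 = $3,866.
Student Loan Interest Credit: income exceeds $74,600 by $7,800, which is 4 full-or-partial $2,000 increments; reduction = 4 × $50 = $200, leaving $484.
Total: $3,866 + $484 = $4,350.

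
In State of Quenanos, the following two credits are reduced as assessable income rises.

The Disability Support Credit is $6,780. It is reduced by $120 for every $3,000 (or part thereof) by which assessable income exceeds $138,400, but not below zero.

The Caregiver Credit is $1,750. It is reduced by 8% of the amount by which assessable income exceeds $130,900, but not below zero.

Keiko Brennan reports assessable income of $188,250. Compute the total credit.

Disability Support Credit: income exceeds $138,400 by $49,850, which is 17 full-or-partial $3,000 increments; reduction = 17 × $120 = $2,040, leaving $4,740.
Caregiver Credit: 8% of the $57,350 excess over $130,900 is $4,588 ≥ base, so the credit is $0.
Total: $4,740 + $0 = $4,740.

$4,740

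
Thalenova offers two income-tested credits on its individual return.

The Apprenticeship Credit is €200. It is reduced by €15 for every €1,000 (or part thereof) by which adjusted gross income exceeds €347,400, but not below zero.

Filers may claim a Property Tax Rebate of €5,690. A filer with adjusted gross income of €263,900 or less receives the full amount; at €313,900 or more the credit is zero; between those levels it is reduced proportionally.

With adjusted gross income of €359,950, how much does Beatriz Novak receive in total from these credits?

Apprenticeship Credit: income exceeds €347,400 by €12,550, which is 13 full-or-partial €1,000 increments; reduction = 13 × €15 = €195, leaving €5.
Property Tax Rebate: €359,950 is at or above €313,900, so the credit is €0.
Total: €5 + €0 = €5.

€5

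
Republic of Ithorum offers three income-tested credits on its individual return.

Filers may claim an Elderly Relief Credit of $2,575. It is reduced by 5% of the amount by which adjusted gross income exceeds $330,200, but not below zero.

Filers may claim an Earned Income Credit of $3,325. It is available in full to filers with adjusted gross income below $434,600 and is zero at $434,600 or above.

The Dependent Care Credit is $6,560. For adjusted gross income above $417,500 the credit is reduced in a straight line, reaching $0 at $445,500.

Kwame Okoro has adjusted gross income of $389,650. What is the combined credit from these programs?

$9,885

Elderly Relief Credit: 5% of the $59,450 excess over $330,200 is $2,972.50 ≥ base, so the credit is $0.
Earned Income Credit: $389,650 is below the $434,600 cutoff, so the full $3,325 applies.
Dependent Care Credit: $389,650 is at or below the $417,500 threshold, so the full $6,560 applies.
Total: $0 + $3,325 + $6,560 = $9,885.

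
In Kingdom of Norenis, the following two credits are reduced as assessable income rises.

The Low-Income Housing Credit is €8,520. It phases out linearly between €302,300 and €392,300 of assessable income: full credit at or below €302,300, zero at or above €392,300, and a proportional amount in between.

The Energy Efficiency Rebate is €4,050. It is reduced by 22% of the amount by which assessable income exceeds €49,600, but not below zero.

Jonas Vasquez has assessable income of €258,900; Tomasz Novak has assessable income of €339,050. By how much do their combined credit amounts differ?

Jonas (€258,900): Low-Income Housing Credit: €258,900 is at or below the €302,300 threshold, so the full €8,520 applies. Energy Efficiency Rebate: 22% of the €209,300 excess over €49,600 is €46,046 ≥ base, so the credit is €0. total €8,520 + €0 = €8,520
Tomasz (€339,050): Low-Income Housing Credit: €339,050 is €36,750 into a €90,000 phase-out range, leaving 53,250/90,000 of the credit: €8,520 × 53,250/90,000 = €5,041. Energy Efficiency Rebate: 22% of the €289,450 excess over €49,600 is €63,679 ≥ base, so the credit is €0. total €5,041 + €0 = €5,041
Difference: |€8,520 − €5,041| = €3,479.

€3,479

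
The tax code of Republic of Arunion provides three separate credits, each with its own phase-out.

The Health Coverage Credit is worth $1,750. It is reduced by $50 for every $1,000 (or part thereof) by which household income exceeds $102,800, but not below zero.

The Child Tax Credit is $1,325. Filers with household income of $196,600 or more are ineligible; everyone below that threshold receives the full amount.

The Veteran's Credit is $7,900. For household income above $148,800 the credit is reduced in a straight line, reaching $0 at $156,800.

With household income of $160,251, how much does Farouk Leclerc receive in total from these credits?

$1,325

Health Coverage Credit: income exceeds $102,800 by $57,451 → 58 increments × $50 = $2,900 ≥ base, so the credit is $0.
Child Tax Credit: $160,251 is below the $196,600 cutoff, so the full $1,325 applies.
Veteran's Credit: $160,251 is at or above $156,800, so the credit is $0.
Total: $0 + $1,325 + $0 = $1,325.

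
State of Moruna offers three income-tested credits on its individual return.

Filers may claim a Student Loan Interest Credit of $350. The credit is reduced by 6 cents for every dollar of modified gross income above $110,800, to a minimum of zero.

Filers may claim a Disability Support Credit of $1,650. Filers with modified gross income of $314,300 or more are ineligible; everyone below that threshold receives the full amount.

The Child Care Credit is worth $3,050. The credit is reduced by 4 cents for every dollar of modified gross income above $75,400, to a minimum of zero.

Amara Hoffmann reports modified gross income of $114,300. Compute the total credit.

Student Loan Interest Credit: 6% of the $3,500 excess over $110,800 is $210; credit = $350 − $210 = $140.
Disability Support Credit: $114,300 is below the $314,300 cutoff, so the full $1,650 applies.
Child Care Credit: 4% of the $38,900 excess over $75,400 is $1,556; credit = $3,050 − $1,556 = $1,494.
Total: $140 + $1,650 + $1,494 = $3,284.

$3,284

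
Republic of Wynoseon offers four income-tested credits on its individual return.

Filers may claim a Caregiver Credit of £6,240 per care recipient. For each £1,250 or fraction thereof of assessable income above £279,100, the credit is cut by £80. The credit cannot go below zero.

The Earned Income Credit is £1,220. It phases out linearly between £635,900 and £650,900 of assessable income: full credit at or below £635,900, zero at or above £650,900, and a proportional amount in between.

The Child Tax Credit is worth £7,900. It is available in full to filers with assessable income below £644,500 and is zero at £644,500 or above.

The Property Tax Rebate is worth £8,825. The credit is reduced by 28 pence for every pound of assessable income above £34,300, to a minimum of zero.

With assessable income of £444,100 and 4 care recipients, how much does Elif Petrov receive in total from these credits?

£23,520

Caregiver Credit: base = 4 × £6,240 = £24,960. income exceeds £279,100 by £165,000, which is 132 full-or-partial £1,250 increments; reduction = 132 × £80 = £10,560, leaving £14,400.
Earned Income Credit: £444,100 is at or below the £635,900 threshold, so the full £1,220 applies.
Child Tax Credit: £444,100 is below the £644,500 cutoff, so the full £7,900 applies.
Property Tax Rebate: 28% of the £409,800 excess over £34,300 is £114,744 ≥ base, so the credit is £0.
Total: £14,400 + £1,220 + £7,900 + £0 = £23,520.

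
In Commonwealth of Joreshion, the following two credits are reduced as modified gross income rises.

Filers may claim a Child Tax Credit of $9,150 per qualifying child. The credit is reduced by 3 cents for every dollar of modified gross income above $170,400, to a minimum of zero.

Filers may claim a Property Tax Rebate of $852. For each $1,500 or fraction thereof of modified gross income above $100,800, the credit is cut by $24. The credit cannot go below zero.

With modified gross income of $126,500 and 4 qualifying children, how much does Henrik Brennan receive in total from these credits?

$37,020

Child Tax Credit: base = 4 × $9,150 = $36,600. $126,500 is at or below the $170,400 threshold, so the full $36,600 applies.
Property Tax Rebate: income exceeds $100,800 by $25,700, which is 18 full-or-partial $1,500 increments; reduction = 18 × $24 = $432, leaving $420.
Total: $36,600 + $420 = $37,020.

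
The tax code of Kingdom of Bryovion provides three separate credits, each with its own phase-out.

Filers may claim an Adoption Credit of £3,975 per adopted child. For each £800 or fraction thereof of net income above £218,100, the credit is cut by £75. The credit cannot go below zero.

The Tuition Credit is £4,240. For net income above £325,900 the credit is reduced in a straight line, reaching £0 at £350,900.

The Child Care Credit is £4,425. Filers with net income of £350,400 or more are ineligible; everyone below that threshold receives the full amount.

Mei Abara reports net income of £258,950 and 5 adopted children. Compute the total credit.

£24,640

Adoption Credit: base = 5 × £3,975 = £19,875. income exceeds £218,100 by £40,850, which is 52 full-or-partial £800 increments; reduction = 52 × £75 = £3,900, leaving £15,975.
Tuition Credit: £258,950 is at or below the £325,900 threshold, so the full £4,240 applies.
Child Care Credit: £258,950 is below the £350,400 cutoff, so the full £4,425 applies.
Total: £15,975 + £4,240 + £4,425 = £24,640.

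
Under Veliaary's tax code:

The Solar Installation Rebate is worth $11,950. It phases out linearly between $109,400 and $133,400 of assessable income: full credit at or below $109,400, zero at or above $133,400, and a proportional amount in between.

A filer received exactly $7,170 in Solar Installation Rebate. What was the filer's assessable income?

$7,170 is 7,170/11,950 of the full $11,950, so 4,780/11,950 of the $24,000 range has been used: income = $109,400 + $24,000 × 4,780/11,950 = $119,000.

$119,000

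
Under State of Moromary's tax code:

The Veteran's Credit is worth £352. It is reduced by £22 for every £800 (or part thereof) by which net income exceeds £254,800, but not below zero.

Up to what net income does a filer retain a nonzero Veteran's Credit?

£266,800

After 15 increments the reduction is 15 × £22 = £330, leaving £22; one more increment wipes it out. Increment 15 ends at excess 15 × £800 = £12,000, so the highest qualifying income is £254,800 + £12,000 = £266,800.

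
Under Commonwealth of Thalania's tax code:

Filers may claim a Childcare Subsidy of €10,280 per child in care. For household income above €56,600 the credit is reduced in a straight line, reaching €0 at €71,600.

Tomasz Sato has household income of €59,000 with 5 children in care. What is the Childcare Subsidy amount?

€43,176

Childcare Subsidy: base = 5 × €10,280 = €51,400. €59,000 is €2,400 into a €15,000 phase-out range, leaving 12,600/15,000 of the credit: €51,400 × 12,600/15,000 = €43,176.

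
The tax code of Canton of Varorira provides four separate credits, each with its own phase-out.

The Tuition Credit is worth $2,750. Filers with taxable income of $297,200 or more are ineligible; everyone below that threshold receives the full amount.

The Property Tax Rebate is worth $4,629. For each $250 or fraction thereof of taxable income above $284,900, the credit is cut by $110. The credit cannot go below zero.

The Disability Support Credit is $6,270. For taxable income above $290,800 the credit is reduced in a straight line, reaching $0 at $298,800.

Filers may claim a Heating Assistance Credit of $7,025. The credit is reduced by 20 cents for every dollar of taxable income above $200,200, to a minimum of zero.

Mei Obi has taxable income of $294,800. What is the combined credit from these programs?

$6,114

Tuition Credit: $294,800 is below the $297,200 cutoff, so the full $2,750 applies.
Property Tax Rebate: income exceeds $284,900 by $9,900, which is 40 full-or-partial $250 increments; reduction = 40 × $110 = $4,400, leaving $229.
Disability Support Credit: $294,800 is $4,000 into a $8,000 phase-out range, leaving 4,000/8,000 of the credit: $6,270 × 4,000/8,000 = $3,135.
Heating Assistance Credit: 20% of the $94,600 excess over $200,200 is $18,920 ≥ base, so the credit is $0.
Total: $2,750 + $229 + $3,135 + $0 = $6,114.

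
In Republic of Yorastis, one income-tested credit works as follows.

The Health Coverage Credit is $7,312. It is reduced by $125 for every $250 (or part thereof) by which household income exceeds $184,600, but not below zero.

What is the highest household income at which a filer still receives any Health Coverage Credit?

After 58 increments the reduction is 58 × $125 = $7,250, leaving $62; one more increment wipes it out. Increment 58 ends at excess 58 × $250 = $14,500, so the highest qualifying income is $184,600 + $14,500 = $199,100.

$199,100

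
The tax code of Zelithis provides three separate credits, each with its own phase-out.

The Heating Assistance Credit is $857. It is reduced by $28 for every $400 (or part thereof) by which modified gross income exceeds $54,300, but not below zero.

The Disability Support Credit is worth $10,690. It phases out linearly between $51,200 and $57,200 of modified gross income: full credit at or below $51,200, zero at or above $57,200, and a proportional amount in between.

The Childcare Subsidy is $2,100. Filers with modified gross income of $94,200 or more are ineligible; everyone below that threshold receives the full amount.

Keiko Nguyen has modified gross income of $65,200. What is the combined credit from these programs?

$2,173

Heating Assistance Credit: income exceeds $54,300 by $10,900, which is 28 full-or-partial $400 increments; reduction = 28 × $28 = $784, leaving $73.
Disability Support Credit: $65,200 is at or above $57,200, so the credit is $0.
Childcare Subsidy: $65,200 is below the $94,200 cutoff, so the full $2,100 applies.
Total: $73 + $0 + $2,100 = $2,173.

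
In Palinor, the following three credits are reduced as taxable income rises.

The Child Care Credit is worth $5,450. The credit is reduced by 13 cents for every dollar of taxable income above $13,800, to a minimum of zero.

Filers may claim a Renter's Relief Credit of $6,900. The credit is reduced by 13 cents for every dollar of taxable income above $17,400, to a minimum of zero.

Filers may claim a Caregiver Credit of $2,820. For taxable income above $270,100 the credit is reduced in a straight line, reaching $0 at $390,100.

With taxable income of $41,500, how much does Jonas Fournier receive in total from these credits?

Child Care Credit: 13% of the $27,700 excess over $13,800 is $3,601; credit = $5,450 − $3,601 = $1,849.
Renter's Relief Credit: 13% of the $24,100 excess over $17,400 is $3,133; credit = $6,900 − $3,133 = $3,767.
Caregiver Credit: $41,500 is at or below the $270,100 threshold, so the full $2,820 applies.
Total: $1,849 + $3,767 + $2,820 = $8,436.

$8,436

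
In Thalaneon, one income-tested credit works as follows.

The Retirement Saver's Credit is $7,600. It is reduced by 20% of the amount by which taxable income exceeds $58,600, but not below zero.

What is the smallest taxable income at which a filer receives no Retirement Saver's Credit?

$96,600

The credit falls by 20% of each dollar above $58,600, so it reaches zero when the excess is $7,600 / 20% = $38,000: income = $58,600 + $38,000 = $96,600.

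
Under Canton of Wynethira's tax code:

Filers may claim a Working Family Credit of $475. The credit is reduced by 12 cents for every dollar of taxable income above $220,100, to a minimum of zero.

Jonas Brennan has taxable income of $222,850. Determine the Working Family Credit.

$145

Working Family Credit: 12% of the $2,750 excess over $220,100 is $330; credit = $475 − $330 = $145.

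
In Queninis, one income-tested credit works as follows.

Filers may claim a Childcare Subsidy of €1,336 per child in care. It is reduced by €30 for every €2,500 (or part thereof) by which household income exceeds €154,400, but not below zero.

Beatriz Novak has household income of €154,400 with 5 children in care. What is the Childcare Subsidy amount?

Childcare Subsidy: base = 5 × €1,336 = €6,680. €154,400 is at or below the €154,400 threshold, so the full €6,680 applies.

€6,680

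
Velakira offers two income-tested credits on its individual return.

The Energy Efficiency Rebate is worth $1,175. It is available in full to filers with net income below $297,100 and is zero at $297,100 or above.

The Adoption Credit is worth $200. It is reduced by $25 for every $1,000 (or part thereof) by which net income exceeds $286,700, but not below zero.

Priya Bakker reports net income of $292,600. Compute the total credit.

Energy Efficiency Rebate: $292,600 is below the $297,100 cutoff, so the full $1,175 applies.
Adoption Credit: income exceeds $286,700 by $5,900, which is 6 full-or-partial $1,000 increments; reduction = 6 × $25 = $150, leaving $50.
Total: $1,175 + $50 = $1,225.

$1,225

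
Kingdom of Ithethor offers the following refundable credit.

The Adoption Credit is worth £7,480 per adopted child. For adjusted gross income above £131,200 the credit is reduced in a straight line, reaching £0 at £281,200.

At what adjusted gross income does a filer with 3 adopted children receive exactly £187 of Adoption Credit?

Full credit = 3 × £7,480 = £22,440.
£187 is 187/22,440 of the full £22,440, so 22,253/22,440 of the £150,000 range has been used: income = £131,200 + £150,000 × 22,253/22,440 = £279,950.

£279,950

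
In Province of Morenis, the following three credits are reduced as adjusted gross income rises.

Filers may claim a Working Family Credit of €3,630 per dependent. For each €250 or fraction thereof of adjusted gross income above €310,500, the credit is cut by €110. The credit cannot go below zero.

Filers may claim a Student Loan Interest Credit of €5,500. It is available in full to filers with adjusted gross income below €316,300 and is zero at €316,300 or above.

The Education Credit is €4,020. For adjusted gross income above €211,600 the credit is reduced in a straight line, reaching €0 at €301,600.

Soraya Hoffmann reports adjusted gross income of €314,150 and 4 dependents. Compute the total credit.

€18,370

Working Family Credit: base = 4 × €3,630 = €14,520. income exceeds €310,500 by €3,650, which is 15 full-or-partial €250 increments; reduction = 15 × €110 = €1,650, leaving €12,870.
Student Loan Interest Credit: €314,150 is below the €316,300 cutoff, so the full €5,500 applies.
Education Credit: €314,150 is at or above €301,600, so the credit is €0.
Total: €12,870 + €5,500 + €0 = €18,370.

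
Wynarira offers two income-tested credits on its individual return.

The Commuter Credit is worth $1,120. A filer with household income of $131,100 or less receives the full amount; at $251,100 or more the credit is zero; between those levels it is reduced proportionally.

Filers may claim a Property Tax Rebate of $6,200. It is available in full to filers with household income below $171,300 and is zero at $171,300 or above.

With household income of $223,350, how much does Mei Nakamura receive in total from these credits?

Commuter Credit: $223,350 is $92,250 into a $120,000 phase-out range, leaving 27,750/120,000 of the credit: $1,120 × 27,750/120,000 = $259.
Property Tax Rebate: $223,350 meets or exceeds the $171,300 cutoff, so the credit is $0.
Total: $259 + $0 = $259.

$259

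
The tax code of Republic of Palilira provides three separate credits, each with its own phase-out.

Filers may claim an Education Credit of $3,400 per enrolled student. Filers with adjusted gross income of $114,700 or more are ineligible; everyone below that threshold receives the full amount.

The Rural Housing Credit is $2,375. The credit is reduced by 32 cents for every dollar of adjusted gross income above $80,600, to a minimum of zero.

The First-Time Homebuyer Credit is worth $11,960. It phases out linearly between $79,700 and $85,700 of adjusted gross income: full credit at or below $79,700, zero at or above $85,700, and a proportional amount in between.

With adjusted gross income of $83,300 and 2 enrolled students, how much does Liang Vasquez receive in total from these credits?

$13,095

Education Credit: base = 2 × $3,400 = $6,800. $83,300 is below the $114,700 cutoff, so the full $6,800 applies.
Rural Housing Credit: 32% of the $2,700 excess over $80,600 is $864; credit = $2,375 − $864 = $1,511.
First-Time Homebuyer Credit: $83,300 is $3,600 into a $6,000 phase-out range, leaving 2,400/6,000 of the credit: $11,960 × 2,400/6,000 = $4,784.
Total: $6,800 + $1,511 + $4,784 = $13,095.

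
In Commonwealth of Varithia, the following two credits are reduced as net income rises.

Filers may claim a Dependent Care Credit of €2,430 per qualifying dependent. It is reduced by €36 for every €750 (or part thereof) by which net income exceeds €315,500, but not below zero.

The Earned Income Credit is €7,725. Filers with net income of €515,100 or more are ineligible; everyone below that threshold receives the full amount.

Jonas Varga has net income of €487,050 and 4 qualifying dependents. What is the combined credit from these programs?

€9,201

Dependent Care Credit: base = 4 × €2,430 = €9,720. income exceeds €315,500 by €171,550, which is 229 full-or-partial €750 increments; reduction = 229 × €36 = €8,244, leaving €1,476.
Earned Income Credit: €487,050 is below the €515,100 cutoff, so the full €7,725 applies.
Total: €1,476 + €7,725 = €9,201.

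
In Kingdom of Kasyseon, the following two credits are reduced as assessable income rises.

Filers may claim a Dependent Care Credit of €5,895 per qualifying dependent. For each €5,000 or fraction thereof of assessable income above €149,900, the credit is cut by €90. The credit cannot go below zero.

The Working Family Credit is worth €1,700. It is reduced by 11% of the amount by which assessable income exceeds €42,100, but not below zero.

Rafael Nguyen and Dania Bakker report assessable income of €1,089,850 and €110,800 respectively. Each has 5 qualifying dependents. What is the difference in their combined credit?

€16,920

Rafael (€1,089,850): Dependent Care Credit: base = 5 × €5,895 = €29,475. income exceeds €149,900 by €939,950, which is 188 full-or-partial €5,000 increments; reduction = 188 × €90 = €16,920, leaving €12,555. Working Family Credit: 11% of the €1,047,750 excess over €42,100 is €115,252.50 ≥ base, so the credit is €0. total €12,555 + €0 = €12,555
Dania (€110,800): Dependent Care Credit: base = 5 × €5,895 = €29,475. €110,800 is at or below the €149,900 threshold, so the full €29,475 applies. Working Family Credit: 11% of the €68,700 excess over €42,100 is €7,557 ≥ base, so the credit is €0. total €29,475 + €0 = €29,475
Difference: |€12,555 − €29,475| = €16,920.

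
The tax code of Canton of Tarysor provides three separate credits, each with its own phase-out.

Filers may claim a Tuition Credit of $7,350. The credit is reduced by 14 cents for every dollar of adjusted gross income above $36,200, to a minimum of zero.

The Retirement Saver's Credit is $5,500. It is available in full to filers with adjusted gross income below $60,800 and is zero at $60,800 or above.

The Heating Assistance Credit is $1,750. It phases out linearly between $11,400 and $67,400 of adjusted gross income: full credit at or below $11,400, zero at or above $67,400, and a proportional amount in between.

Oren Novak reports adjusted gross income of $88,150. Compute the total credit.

$77

Tuition Credit: 14% of the $51,950 excess over $36,200 is $7,273; credit = $7,350 − $7,273 = $77.
Retirement Saver's Credit: $88,150 meets or exceeds the $60,800 cutoff, so the credit is $0.
Heating Assistance Credit: $88,150 is at or above $67,400, so the credit is $0.
Total: $77 + $0 + $0 = $77.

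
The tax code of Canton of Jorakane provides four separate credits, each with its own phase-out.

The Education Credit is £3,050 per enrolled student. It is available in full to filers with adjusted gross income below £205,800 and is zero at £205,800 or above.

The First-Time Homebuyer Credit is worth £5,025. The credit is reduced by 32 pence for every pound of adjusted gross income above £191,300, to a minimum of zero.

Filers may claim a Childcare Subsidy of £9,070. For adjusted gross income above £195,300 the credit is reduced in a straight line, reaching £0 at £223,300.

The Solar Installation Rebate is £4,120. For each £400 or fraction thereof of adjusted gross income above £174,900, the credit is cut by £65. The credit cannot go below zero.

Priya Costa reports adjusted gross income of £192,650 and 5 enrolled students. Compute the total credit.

£30,108

Education Credit: base = 5 × £3,050 = £15,250. £192,650 is below the £205,800 cutoff, so the full £15,250 applies.
First-Time Homebuyer Credit: 32% of the £1,350 excess over £191,300 is £432; credit = £5,025 − £432 = £4,593.
Childcare Subsidy: £192,650 is at or below the £195,300 threshold, so the full £9,070 applies.
Solar Installation Rebate: income exceeds £174,900 by £17,750, which is 45 full-or-partial £400 increments; reduction = 45 × £65 = £2,925, leaving £1,195.
Total: £15,250 + £4,593 + £9,070 + £1,195 = £30,108.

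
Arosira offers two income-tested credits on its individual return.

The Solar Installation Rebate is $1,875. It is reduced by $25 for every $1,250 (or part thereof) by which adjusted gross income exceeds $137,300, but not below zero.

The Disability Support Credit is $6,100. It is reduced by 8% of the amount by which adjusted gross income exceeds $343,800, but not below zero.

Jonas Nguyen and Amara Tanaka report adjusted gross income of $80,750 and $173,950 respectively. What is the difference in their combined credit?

$750

Jonas ($80,750): Solar Installation Rebate: $80,750 is at or below the $137,300 threshold, so the full $1,875 applies. Disability Support Credit: $80,750 is at or below the $343,800 threshold, so the full $6,100 applies. total $1,875 + $6,100 = $7,975
Amara ($173,950): Solar Installation Rebate: income exceeds $137,300 by $36,650, which is 30 full-or-partial $1,250 increments; reduction = 30 × $25 = $750, leaving $1,125. Disability Support Credit: $173,950 is at or below the $343,800 threshold, so the full $6,100 applies. total $1,125 + $6,100 = $7,225
Difference: |$7,975 − $7,225| = $750.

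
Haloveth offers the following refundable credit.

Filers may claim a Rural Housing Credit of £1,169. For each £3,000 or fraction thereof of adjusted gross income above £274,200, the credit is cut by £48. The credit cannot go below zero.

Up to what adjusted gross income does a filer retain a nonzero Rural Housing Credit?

After 24 increments the reduction is 24 × £48 = £1,152, leaving £17; one more increment wipes it out. Increment 24 ends at excess 24 × £3,000 = £72,000, so the highest qualifying income is £274,200 + £72,000 = £346,200.

£346,200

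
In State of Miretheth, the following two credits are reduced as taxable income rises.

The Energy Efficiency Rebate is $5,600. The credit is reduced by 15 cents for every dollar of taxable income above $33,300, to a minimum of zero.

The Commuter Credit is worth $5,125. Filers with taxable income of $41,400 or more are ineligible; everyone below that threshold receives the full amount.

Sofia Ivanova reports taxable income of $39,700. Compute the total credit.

Energy Efficiency Rebate: 15% of the $6,400 excess over $33,300 is $960; credit = $5,600 − $960 = $4,640.
Commuter Credit: $39,700 is below the $41,400 cutoff, so the full $5,125 applies.
Total: $4,640 + $5,125 = $9,765.

$9,765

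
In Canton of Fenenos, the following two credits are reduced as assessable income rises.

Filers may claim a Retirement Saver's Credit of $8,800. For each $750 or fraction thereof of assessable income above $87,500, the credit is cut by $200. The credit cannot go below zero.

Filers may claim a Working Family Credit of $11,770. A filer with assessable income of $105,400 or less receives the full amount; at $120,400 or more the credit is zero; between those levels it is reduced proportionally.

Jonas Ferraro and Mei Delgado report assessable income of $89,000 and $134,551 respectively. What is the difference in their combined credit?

$20,170

Jonas ($89,000): Retirement Saver's Credit: income exceeds $87,500 by $1,500, which is 2 full-or-partial $750 increments; reduction = 2 × $200 = $400, leaving $8,400. Working Family Credit: $89,000 is at or below the $105,400 threshold, so the full $11,770 applies. total $8,400 + $11,770 = $20,170
Mei ($134,551): Retirement Saver's Credit: income exceeds $87,500 by $47,051 → 63 increments × $200 = $12,600 ≥ base, so the credit is $0. Working Family Credit: $134,551 is at or above $120,400, so the credit is $0. total $0 + $0 = $0
Difference: |$20,170 − $0| = $20,170.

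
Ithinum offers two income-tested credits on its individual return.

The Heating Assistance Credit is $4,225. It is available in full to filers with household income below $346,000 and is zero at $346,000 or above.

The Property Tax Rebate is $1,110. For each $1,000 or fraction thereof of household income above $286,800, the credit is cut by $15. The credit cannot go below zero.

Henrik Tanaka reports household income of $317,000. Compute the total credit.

Heating Assistance Credit: $317,000 is below the $346,000 cutoff, so the full $4,225 applies.
Property Tax Rebate: income exceeds $286,800 by $30,200, which is 31 full-or-partial $1,000 increments; reduction = 31 × $15 = $465, leaving $645.
Total: $4,225 + $645 = $4,870.

$4,870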